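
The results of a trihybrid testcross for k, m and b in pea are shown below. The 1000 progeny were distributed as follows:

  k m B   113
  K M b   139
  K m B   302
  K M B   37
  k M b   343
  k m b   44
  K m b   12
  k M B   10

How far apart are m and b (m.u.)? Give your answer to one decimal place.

The two most frequent reciprocal classes, K m B and k M b, are the parental types, so the F1 was K m B / k M b.
The two rarest classes, K m b and k M B, are the double crossovers. Comparing them with the parentals, only the b allele has switched, so b is the middle locus and the order is k – b – m.
Crossovers in the b–m interval produce the single-crossover classes K M B and k m b (37 + 44 = 81) plus the double crossovers (22).
RF(b–m) = (81 + 22) / 1000 = 103/1000 = 0.1030 → 10.3 m.u.

10.3 m.u.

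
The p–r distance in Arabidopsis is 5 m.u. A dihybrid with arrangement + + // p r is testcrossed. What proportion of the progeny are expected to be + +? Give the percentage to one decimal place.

47.5%

A map distance of 5 m.u. corresponds to a recombination frequency of 0.050.
The F1 is + + / p r, so + + is a parental gamete class with expected frequency (1 − r)/2 = 0.950/2 = 0.4750.
That is 0.4750 = 47.5% of the progeny.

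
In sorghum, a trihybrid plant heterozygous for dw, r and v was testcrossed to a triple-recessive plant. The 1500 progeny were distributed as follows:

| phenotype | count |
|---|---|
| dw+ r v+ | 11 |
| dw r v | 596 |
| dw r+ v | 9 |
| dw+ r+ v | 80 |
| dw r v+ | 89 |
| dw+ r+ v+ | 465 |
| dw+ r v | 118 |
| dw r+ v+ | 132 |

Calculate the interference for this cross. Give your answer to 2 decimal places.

The two most frequent reciprocal classes, dw r v and dw+ r+ v+, are the parental types, so the F1 was dw r v / dw+ r+ v+.
The two rarest classes, dw r+ v and dw+ r v+, are the double crossovers. Comparing them with the parentals, only the r allele has switched, so r is the middle locus and the order is v – r – dw.
v–r: (169 + 20)/1500 = 0.1260; r–dw: (250 + 20)/1500 = 0.1800.
Expected DCO frequency = 0.1260 × 0.1800 ≈ 0.02268; observed = 20/1500 ≈ 0.01333.
Coefficient of coincidence = 0.01333/0.02268 ≈ 0.59; interference = 1 − 0.59 = 0.41.

0.41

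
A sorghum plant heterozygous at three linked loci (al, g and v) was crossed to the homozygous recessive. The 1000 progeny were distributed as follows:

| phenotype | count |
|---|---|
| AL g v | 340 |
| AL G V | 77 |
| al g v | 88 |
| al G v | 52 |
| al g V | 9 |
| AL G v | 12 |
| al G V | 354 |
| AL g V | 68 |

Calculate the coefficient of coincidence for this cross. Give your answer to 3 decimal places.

The two most frequent reciprocal classes, AL g v and al G V, are the parental types, so the F1 was AL g v / al G V.
The two rarest classes, AL G v and al g V, are the double crossovers. Comparing them with the parentals, only the g allele has switched, so g is the middle locus and the order is al – g – v.
al–g: (165 + 21)/1000 = 0.1860; g–v: (120 + 21)/1000 = 0.1410.
Expected DCO frequency = 0.1860 × 0.1410 ≈ 0.02623; observed = 21/1000 ≈ 0.02100.
Coefficient of coincidence = 0.02100/0.02623 ≈ 0.801.

0.801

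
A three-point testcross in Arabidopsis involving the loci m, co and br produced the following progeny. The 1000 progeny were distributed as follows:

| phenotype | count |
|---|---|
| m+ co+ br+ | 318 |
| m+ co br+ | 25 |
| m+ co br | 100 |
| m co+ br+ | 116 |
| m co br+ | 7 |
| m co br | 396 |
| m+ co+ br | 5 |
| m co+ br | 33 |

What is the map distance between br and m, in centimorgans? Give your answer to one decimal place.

22.8 centimorgans

The two most frequent reciprocal classes, m+ co+ br+ and m co br, are the parental types, so the F1 was m+ co+ br+ / m co br.
The two rarest classes, m+ co+ br and m co br+, are the double crossovers. Comparing them with the parentals, only the br allele has switched, so br is the middle locus and the order is co – br – m.
Crossovers in the br–m interval produce the single-crossover classes m co+ br+ and m+ co br (116 + 100 = 216) plus the double crossovers (12).
RF(br–m) = (216 + 12) / 1000 = 228/1000 = 0.2280 → 22.8 centimorgans.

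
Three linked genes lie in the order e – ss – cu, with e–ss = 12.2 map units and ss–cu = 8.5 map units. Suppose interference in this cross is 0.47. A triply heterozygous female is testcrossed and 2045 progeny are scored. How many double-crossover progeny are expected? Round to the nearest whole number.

Map distances give recombination frequencies of 0.122 and 0.085 for the two intervals.
With interference 0.47 (so coincidence = 0.53), expected double-crossover frequency = 0.122 × 0.085 × 0.53 = 0.00550.
Expected number = 0.00550 × 2045 = 11.24 ≈ 11.

11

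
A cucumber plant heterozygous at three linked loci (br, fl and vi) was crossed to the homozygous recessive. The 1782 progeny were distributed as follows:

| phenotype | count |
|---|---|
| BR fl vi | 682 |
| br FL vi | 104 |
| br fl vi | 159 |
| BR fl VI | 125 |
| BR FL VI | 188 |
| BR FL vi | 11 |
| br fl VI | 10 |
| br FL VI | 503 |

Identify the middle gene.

The two most frequent reciprocal classes, BR fl vi and br FL VI, are the parental types, so the F1 was BR fl vi / br FL VI.
The two rarest classes, BR FL vi and br fl VI, are the double crossovers. Comparing them with the parentals, only the fl allele has switched, so fl is the middle locus and the order is vi – fl – br.

fl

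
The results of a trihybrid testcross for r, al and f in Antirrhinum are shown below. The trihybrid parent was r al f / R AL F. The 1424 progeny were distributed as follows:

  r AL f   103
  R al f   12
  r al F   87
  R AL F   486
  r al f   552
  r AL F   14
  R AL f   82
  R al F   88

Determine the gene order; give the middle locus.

r

The two rarest classes, R al f and r AL F, are the double crossovers. Comparing them with the parentals, only the r allele has switched, so r is the middle locus and the order is f – r – al.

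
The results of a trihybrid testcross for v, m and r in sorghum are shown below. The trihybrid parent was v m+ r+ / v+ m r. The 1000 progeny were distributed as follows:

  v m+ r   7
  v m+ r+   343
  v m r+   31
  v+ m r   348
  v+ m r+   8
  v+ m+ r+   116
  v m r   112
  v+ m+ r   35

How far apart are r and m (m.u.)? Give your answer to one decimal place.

8.1 m.u.

The two rarest classes, v m+ r and v+ m r+, are the double crossovers. Comparing them with the parentals, only the r allele has switched, so r is the middle locus and the order is v – r – m.
Crossovers in the r–m interval produce the single-crossover classes v m r+ and v+ m+ r (31 + 35 = 66) plus the double crossovers (15).
RF(r–m) = (66 + 15) / 1000 = 81/1000 = 0.0810 → 8.1 m.u.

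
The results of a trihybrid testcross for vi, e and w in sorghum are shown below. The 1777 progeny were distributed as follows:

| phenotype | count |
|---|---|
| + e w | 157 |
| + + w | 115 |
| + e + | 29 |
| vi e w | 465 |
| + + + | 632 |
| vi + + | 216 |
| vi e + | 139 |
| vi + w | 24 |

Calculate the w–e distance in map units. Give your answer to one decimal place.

17.3 map units

The two most frequent reciprocal classes, + + + and vi e w, are the parental types, so the F1 was + + + / vi e w.
The two rarest classes, + e + and vi + w, are the double crossovers. Comparing them with the parentals, only the e allele has switched, so e is the middle locus and the order is w – e – vi.
Crossovers in the w–e interval produce the single-crossover classes + + w and vi e + (115 + 139 = 254) plus the double crossovers (53).
RF(w–e) = (254 + 53) / 1777 = 307/1777 = 0.1728 → 17.3 map units.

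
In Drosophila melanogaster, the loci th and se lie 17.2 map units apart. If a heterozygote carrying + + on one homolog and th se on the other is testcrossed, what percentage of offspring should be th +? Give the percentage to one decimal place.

A map distance of 17.2 map units corresponds to a recombination frequency of 0.172.
The F1 is + + / th se, so th + is a recombinant gamete class with expected frequency r/2 = 0.172/2 = 0.0860.
That is 0.0860 = 8.6% of the progeny.

8.6%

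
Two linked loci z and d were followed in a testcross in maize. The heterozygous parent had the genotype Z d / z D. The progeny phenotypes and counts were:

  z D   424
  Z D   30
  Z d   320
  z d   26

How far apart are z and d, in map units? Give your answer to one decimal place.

The recombinant classes are Z D and z d: 30 + 26 = 56.
Recombination frequency = 56/800 = 0.0700 ≈ 7.0%, i.e. 7.0 map units.

7.0 map units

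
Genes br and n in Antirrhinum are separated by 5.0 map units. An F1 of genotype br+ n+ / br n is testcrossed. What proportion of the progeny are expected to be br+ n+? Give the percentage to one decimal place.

A map distance of 5.0 map units corresponds to a recombination frequency of 0.050.
The F1 is br+ n+ / br n, so br+ n+ is a parental gamete class with expected frequency (1 − r)/2 = 0.950/2 = 0.4750.
That is 0.4750 = 47.5% of the progeny.

47.5%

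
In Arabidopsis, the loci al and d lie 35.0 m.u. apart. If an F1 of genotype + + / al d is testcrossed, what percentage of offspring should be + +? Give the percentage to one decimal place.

32.5%

A map distance of 35.0 m.u. corresponds to a recombination frequency of 0.350.
The F1 is + + / al d, so + + is a parental gamete class with expected frequency (1 − r)/2 = 0.650/2 = 0.3250.
That is 0.3250 = 32.5% of the progeny.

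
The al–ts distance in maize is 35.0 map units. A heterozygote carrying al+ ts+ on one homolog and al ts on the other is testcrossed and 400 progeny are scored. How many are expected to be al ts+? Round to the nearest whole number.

A map distance of 35.0 map units corresponds to a recombination frequency of 0.350.
The F1 is al+ ts+ / al ts, so al ts+ is a recombinant gamete class with expected frequency r/2 = 0.350/2 = 0.1750.
Expected number = 0.1750 × 400 = 70.00 ≈ 70.

70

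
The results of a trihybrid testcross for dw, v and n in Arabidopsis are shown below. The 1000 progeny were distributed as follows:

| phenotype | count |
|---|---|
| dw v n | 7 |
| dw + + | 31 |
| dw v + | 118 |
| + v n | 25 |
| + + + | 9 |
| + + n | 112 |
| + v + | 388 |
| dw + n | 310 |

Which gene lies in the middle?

The two most frequent reciprocal classes, dw + n and + v +, are the parental types, so the F1 was dw + n / + v +.
The two rarest classes, dw v n and + + +, are the double crossovers. Comparing them with the parentals, only the v allele has switched, so v is the middle locus and the order is dw – v – n.

v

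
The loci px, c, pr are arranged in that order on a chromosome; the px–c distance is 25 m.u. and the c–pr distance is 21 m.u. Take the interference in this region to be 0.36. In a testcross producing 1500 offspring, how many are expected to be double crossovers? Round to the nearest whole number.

50

Map distances give recombination frequencies of 0.250 and 0.210 for the two intervals.
With interference 0.36 (so coincidence = 0.64), expected double-crossover frequency = 0.250 × 0.210 × 0.64 = 0.03360.
Expected number = 0.03360 × 1500 = 50.40 ≈ 50.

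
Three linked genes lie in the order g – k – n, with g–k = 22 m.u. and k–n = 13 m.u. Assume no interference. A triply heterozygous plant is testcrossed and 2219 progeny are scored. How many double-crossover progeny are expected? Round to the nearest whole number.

63

Map distances give recombination frequencies of 0.220 and 0.130 for the two intervals.
With no interference, expected double-crossover frequency = 0.220 × 0.130 = 0.02860.
Expected number = 0.02860 × 2219 = 63.46 ≈ 63.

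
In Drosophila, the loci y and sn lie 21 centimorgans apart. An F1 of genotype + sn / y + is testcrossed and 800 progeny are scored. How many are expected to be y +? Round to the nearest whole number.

316

A map distance of 21 centimorgans corresponds to a recombination frequency of 0.210.
The F1 is + sn / y +, so y + is a parental gamete class with expected frequency (1 − r)/2 = 0.790/2 = 0.3950.
Expected number = 0.3950 × 800 = 316.00 ≈ 316.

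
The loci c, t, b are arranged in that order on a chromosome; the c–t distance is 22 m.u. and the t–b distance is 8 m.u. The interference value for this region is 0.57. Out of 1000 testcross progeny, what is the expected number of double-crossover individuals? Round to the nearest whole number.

Map distances give recombination frequencies of 0.220 and 0.080 for the two intervals.
With interference 0.57 (so coincidence = 0.43), expected double-crossover frequency = 0.220 × 0.080 × 0.43 = 0.00757.
Expected number = 0.00757 × 1000 = 7.57 ≈ 8.

8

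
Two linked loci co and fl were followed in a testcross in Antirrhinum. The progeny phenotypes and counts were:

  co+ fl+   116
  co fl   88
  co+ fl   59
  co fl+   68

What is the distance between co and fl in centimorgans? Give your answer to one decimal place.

38.4 centimorgans

The two most frequent classes, co+ fl+ (116) and co fl (88), are the parental types, so the F1 was co+ fl+ / co fl.
The recombinant classes are co+ fl and co fl+: 59 + 68 = 127.
Recombination frequency = 127/331 = 0.3837 ≈ 38.4%, i.e. 38.4 centimorgans.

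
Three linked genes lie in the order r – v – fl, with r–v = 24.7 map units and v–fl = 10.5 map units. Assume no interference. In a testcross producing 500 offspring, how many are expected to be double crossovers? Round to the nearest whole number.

13

Map distances give recombination frequencies of 0.247 and 0.105 for the two intervals.
With no interference, expected double-crossover frequency = 0.247 × 0.105 = 0.02593.
Expected number = 0.02593 × 500 = 12.97 ≈ 13.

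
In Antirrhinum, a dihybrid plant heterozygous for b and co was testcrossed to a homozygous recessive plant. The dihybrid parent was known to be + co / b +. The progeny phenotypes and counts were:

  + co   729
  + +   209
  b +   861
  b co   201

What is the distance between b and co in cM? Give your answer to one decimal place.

20.5 cM

The recombinant classes are + + and b co: 209 + 201 = 410.
Recombination frequency = 410/2000 = 0.2050 ≈ 20.5%, i.e. 20.5 cM.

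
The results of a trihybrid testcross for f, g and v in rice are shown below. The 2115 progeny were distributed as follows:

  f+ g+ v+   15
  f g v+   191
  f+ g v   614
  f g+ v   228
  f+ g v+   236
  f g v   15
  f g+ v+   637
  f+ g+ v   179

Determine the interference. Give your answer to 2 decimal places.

0.68

The two most frequent reciprocal classes, f g+ v+ and f+ g v, are the parental types, so the F1 was f g+ v+ / f+ g v.
The two rarest classes, f+ g+ v+ and f g v, are the double crossovers. Comparing them with the parentals, only the f allele has switched, so f is the middle locus and the order is g – f – v.
g–f: (370 + 30)/2115 = 0.1891; f–v: (464 + 30)/2115 = 0.2336.
Expected DCO frequency = 0.1891 × 0.2336 ≈ 0.04417; observed = 30/2115 ≈ 0.01418.
Coefficient of coincidence = 0.01418/0.04417 ≈ 0.32; interference = 1 − 0.32 = 0.68.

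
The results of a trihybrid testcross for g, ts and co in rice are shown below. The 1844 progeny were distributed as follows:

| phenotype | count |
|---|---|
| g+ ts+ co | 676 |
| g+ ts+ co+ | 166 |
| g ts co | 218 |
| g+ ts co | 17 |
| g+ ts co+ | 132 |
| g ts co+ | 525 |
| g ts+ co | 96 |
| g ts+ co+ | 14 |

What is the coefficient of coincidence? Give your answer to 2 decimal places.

The two most frequent reciprocal classes, g ts co+ and g+ ts+ co, are the parental types, so the F1 was g ts co+ / g+ ts+ co.
The two rarest classes, g ts+ co+ and g+ ts co, are the double crossovers. Comparing them with the parentals, only the ts allele has switched, so ts is the middle locus and the order is co – ts – g.
co–ts: (384 + 31)/1844 = 0.2251; ts–g: (228 + 31)/1844 = 0.1405.
Expected DCO frequency = 0.2251 × 0.1405 ≈ 0.03163; observed = 31/1844 ≈ 0.01681.
Coefficient of coincidence = 0.01681/0.03163 ≈ 0.53.

0.53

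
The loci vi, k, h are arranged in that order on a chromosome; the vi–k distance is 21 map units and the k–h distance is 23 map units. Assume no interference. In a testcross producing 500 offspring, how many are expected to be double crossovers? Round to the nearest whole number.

Map distances give recombination frequencies of 0.210 and 0.230 for the two intervals.
With no interference, expected double-crossover frequency = 0.210 × 0.230 = 0.04830.
Expected number = 0.04830 × 500 = 24.15 ≈ 24.

24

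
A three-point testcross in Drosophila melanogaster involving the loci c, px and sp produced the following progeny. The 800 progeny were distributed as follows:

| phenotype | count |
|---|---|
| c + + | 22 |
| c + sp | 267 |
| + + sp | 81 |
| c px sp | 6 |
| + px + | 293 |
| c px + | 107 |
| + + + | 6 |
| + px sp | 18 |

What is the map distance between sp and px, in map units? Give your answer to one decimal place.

The two most frequent reciprocal classes, c + sp and + px +, are the parental types, so the F1 was c + sp / + px +.
The two rarest classes, c px sp and + + +, are the double crossovers. Comparing them with the parentals, only the px allele has switched, so px is the middle locus and the order is c – px – sp.
Crossovers in the px–sp interval produce the single-crossover classes c + + and + px sp (22 + 18 = 40) plus the double crossovers (12).
RF(px–sp) = (40 + 12) / 800 = 52/800 = 0.0650 → 6.5 map units.

6.5 map units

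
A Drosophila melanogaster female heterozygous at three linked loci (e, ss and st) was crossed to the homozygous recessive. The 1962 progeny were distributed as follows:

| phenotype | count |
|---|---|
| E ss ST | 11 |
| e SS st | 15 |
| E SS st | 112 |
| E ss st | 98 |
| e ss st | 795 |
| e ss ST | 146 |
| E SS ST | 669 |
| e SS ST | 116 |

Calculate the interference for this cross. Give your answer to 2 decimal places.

0.25

The two most frequent reciprocal classes, e ss st and E SS ST, are the parental types, so the F1 was e ss st / E SS ST.
The two rarest classes, e SS st and E ss ST, are the double crossovers. Comparing them with the parentals, only the ss allele has switched, so ss is the middle locus and the order is e – ss – st.
e–ss: (214 + 26)/1962 = 0.1223; ss–st: (258 + 26)/1962 = 0.1448.
Expected DCO frequency = 0.1223 × 0.1448 ≈ 0.01771; observed = 26/1962 ≈ 0.01325.
Coefficient of coincidence = 0.01325/0.01771 ≈ 0.75; interference = 1 − 0.75 = 0.25.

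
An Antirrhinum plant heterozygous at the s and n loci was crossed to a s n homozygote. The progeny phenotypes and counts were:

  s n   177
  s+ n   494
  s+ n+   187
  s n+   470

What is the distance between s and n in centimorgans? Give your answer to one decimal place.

The two most frequent classes, s+ n (494) and s n+ (470), are the parental types, so the F1 was s+ n / s n+.
The recombinant classes are s+ n+ and s n: 187 + 177 = 364.
Recombination frequency = 364/1328 = 0.2741 ≈ 27.4%, i.e. 27.4 centimorgans.

27.4 centimorgans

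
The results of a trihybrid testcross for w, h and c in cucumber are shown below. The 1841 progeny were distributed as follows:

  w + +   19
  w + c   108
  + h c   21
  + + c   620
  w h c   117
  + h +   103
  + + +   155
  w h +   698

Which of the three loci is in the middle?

The two most frequent reciprocal classes, w h + and + + c, are the parental types, so the F1 was w h + / + + c.
The two rarest classes, w + + and + h c, are the double crossovers. Comparing them with the parentals, only the h allele has switched, so h is the middle locus and the order is c – h – w.

h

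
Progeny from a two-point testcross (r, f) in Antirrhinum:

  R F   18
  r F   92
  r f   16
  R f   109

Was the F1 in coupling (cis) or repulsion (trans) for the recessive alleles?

The two most frequent classes are R f (109) and r F (92); these are the parental (non-recombinant) types.
So the F1 carried R f on one chromosome and r F on the other — the recessive alleles are on opposite chromosomes (trans / repulsion).

trans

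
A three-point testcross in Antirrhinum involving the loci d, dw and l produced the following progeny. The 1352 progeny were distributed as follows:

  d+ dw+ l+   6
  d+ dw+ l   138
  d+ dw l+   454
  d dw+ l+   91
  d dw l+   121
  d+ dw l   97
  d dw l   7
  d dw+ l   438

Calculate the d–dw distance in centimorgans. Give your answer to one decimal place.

The two most frequent reciprocal classes, d dw+ l and d+ dw l+, are the parental types, so the F1 was d dw+ l / d+ dw l+.
The two rarest classes, d dw l and d+ dw+ l+, are the double crossovers. Comparing them with the parentals, only the dw allele has switched, so dw is the middle locus and the order is d – dw – l.
Crossovers in the d–dw interval produce the single-crossover classes d+ dw+ l and d dw l+ (138 + 121 = 259) plus the double crossovers (13).
RF(d–dw) = (259 + 13) / 1352 = 272/1352 = 0.2012 → 20.1 centimorgans.

20.1 centimorgans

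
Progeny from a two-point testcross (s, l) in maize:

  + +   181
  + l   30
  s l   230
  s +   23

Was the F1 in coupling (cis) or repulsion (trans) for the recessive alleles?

cis

The two most frequent classes are + + (181) and s l (230); these are the parental (non-recombinant) types.
So the F1 carried + + on one chromosome and s l on the other — the recessive alleles are on the same chromosome (cis / coupling).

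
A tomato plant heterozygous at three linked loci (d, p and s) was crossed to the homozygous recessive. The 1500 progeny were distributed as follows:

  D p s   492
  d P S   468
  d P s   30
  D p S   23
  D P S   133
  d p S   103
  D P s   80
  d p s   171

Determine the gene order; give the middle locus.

s

The two most frequent reciprocal classes, D p s and d P S, are the parental types, so the F1 was D p s / d P S.
The two rarest classes, D p S and d P s, are the double crossovers. Comparing them with the parentals, only the s allele has switched, so s is the middle locus and the order is d – s – p.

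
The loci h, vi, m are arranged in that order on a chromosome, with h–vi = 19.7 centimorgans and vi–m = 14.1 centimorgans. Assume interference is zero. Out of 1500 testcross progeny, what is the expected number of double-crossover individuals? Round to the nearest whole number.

42

Map distances give recombination frequencies of 0.197 and 0.141 for the two intervals.
With no interference, expected double-crossover frequency = 0.197 × 0.141 = 0.02778.
Expected number = 0.02778 × 1500 = 41.67 ≈ 42.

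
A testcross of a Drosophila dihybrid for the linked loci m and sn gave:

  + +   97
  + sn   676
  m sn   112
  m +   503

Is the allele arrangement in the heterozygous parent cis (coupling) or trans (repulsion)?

The two most frequent classes are + sn (676) and m + (503); these are the parental (non-recombinant) types.
So the F1 carried + sn on one chromosome and m + on the other — the recessive alleles are on opposite chromosomes (trans / repulsion).

trans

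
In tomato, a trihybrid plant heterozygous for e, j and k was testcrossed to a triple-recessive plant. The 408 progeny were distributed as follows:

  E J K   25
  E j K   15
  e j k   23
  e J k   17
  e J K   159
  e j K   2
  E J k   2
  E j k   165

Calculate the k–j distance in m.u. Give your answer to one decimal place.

The two most frequent reciprocal classes, e J K and E j k, are the parental types, so the F1 was e J K / E j k.
The two rarest classes, e j K and E J k, are the double crossovers. Comparing them with the parentals, only the j allele has switched, so j is the middle locus and the order is k – j – e.
Crossovers in the k–j interval produce the single-crossover classes e J k and E j K (17 + 15 = 32) plus the double crossovers (4).
RF(k–j) = (32 + 4) / 408 = 36/408 = 0.0882 → 8.8 m.u.

8.8 m.u.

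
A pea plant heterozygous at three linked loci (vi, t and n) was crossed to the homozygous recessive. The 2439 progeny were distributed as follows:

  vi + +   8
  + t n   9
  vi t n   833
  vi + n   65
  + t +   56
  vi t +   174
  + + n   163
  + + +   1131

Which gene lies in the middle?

The two most frequent reciprocal classes, vi t n and + + +, are the parental types, so the F1 was vi t n / + + +.
The two rarest classes, + t n and vi + +, are the double crossovers. Comparing them with the parentals, only the vi allele has switched, so vi is the middle locus and the order is t – vi – n.

vi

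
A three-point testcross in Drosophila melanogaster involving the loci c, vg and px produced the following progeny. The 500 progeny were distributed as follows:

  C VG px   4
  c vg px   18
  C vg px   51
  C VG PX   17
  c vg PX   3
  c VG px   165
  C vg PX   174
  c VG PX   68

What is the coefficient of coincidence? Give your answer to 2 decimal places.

The two most frequent reciprocal classes, c VG px and C vg PX, are the parental types, so the F1 was c VG px / C vg PX.
The two rarest classes, C VG px and c vg PX, are the double crossovers. Comparing them with the parentals, only the c allele has switched, so c is the middle locus and the order is px – c – vg.
px–c: (119 + 7)/500 = 0.2520; c–vg: (35 + 7)/500 = 0.0840.
Expected DCO frequency = 0.2520 × 0.0840 ≈ 0.02117; observed = 7/500 ≈ 0.01400.
Coefficient of coincidence = 0.01400/0.02117 ≈ 0.66.

0.66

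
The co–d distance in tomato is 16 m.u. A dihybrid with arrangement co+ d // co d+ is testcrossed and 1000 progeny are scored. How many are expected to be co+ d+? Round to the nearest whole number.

80

A map distance of 16 m.u. corresponds to a recombination frequency of 0.160.
The F1 is co+ d / co d+, so co+ d+ is a recombinant gamete class with expected frequency r/2 = 0.160/2 = 0.0800.
Expected number = 0.0800 × 1000 = 80.00 ≈ 80.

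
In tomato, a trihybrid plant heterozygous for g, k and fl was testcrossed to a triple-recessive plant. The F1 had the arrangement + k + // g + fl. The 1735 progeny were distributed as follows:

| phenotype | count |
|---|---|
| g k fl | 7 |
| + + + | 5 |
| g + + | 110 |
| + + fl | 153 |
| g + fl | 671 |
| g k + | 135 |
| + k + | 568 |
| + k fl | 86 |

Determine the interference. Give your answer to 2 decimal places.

The two rarest classes, + + + and g k fl, are the double crossovers. Comparing them with the parentals, only the k allele has switched, so k is the middle locus and the order is g – k – fl.
g–k: (288 + 12)/1735 = 0.1729; k–fl: (196 + 12)/1735 = 0.1199.
Expected DCO frequency = 0.1729 × 0.1199 ≈ 0.02073; observed = 12/1735 ≈ 0.00692.
Coefficient of coincidence = 0.00692/0.02073 ≈ 0.33; interference = 1 − 0.33 = 0.67.

0.67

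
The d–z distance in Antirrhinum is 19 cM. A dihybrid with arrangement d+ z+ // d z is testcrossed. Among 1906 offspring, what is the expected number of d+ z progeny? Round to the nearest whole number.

A map distance of 19 cM corresponds to a recombination frequency of 0.190.
The F1 is d+ z+ / d z, so d+ z is a recombinant gamete class with expected frequency r/2 = 0.190/2 = 0.0950.
Expected number = 0.0950 × 1906 = 181.07 ≈ 181.

181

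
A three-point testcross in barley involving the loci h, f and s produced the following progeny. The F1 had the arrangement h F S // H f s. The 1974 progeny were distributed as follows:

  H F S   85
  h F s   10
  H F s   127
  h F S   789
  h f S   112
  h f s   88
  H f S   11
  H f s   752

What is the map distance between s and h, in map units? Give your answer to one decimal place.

The two rarest classes, h F s and H f S, are the double crossovers. Comparing them with the parentals, only the s allele has switched, so s is the middle locus and the order is f – s – h.
Crossovers in the s–h interval produce the single-crossover classes H F S and h f s (85 + 88 = 173) plus the double crossovers (21).
RF(s–h) = (173 + 21) / 1974 = 194/1974 = 0.0983 → 9.8 map units.

9.8 map units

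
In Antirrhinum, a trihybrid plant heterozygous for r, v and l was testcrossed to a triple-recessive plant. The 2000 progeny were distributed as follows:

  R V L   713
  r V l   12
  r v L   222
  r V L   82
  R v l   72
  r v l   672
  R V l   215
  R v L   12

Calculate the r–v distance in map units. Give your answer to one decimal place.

8.9 map units

The two most frequent reciprocal classes, r v l and R V L, are the parental types, so the F1 was r v l / R V L.
The two rarest classes, r V l and R v L, are the double crossovers. Comparing them with the parentals, only the v allele has switched, so v is the middle locus and the order is l – v – r.
Crossovers in the v–r interval produce the single-crossover classes R v l and r V L (72 + 82 = 154) plus the double crossovers (24).
RF(v–r) = (154 + 24) / 2000 = 178/2000 = 0.0890 → 8.9 map units.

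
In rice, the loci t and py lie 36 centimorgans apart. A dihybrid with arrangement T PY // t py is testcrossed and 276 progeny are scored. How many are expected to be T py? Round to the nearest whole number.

50

A map distance of 36 centimorgans corresponds to a recombination frequency of 0.360.
The F1 is T PY / t py, so T py is a recombinant gamete class with expected frequency r/2 = 0.360/2 = 0.1800.
Expected number = 0.1800 × 276 = 49.68 ≈ 50.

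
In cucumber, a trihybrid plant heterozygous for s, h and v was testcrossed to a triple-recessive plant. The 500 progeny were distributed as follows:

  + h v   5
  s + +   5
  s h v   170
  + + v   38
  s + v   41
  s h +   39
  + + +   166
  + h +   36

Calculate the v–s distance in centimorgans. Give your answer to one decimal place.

17.4 centimorgans

The two most frequent reciprocal classes, + + + and s h v, are the parental types, so the F1 was + + + / s h v.
The two rarest classes, s + + and + h v, are the double crossovers. Comparing them with the parentals, only the s allele has switched, so s is the middle locus and the order is v – s – h.
Crossovers in the v–s interval produce the single-crossover classes + + v and s h + (38 + 39 = 77) plus the double crossovers (10).
RF(v–s) = (77 + 10) / 500 = 87/500 = 0.1740 → 17.4 centimorgans.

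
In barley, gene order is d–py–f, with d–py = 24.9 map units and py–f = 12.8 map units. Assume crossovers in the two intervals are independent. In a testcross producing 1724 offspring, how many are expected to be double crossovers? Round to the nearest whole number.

Map distances give recombination frequencies of 0.249 and 0.128 for the two intervals.
With no interference, expected double-crossover frequency = 0.249 × 0.128 = 0.03187.
Expected number = 0.03187 × 1724 = 54.95 ≈ 55.

55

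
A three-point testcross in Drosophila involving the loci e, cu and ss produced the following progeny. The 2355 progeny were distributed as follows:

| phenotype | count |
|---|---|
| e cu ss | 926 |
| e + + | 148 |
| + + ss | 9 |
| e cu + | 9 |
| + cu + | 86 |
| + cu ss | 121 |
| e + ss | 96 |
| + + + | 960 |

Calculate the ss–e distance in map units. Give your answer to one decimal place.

The two most frequent reciprocal classes, e cu ss and + + +, are the parental types, so the F1 was e cu ss / + + +.
The two rarest classes, e cu + and + + ss, are the double crossovers. Comparing them with the parentals, only the ss allele has switched, so ss is the middle locus and the order is e – ss – cu.
Crossovers in the e–ss interval produce the single-crossover classes + cu ss and e + + (121 + 148 = 269) plus the double crossovers (18).
RF(e–ss) = (269 + 18) / 2355 = 287/2355 = 0.1219 → 12.2 map units.

12.2 map units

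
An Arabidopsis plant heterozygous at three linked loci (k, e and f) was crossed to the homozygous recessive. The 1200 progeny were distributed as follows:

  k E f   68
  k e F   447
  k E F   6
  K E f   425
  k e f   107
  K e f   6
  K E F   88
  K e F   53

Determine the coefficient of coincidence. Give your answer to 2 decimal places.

0.52

The two most frequent reciprocal classes, K E f and k e F, are the parental types, so the F1 was K E f / k e F.
The two rarest classes, K e f and k E F, are the double crossovers. Comparing them with the parentals, only the e allele has switched, so e is the middle locus and the order is f – e – k.
f–e: (195 + 12)/1200 = 0.1725; e–k: (121 + 12)/1200 = 0.1108.
Expected DCO frequency = 0.1725 × 0.1108 ≈ 0.01911; observed = 12/1200 ≈ 0.01000.
Coefficient of coincidence = 0.01000/0.01911 ≈ 0.52.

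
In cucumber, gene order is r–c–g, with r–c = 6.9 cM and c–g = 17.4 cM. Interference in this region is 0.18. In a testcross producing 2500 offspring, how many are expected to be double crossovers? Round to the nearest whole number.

25

Map distances give recombination frequencies of 0.069 and 0.174 for the two intervals.
With interference 0.18 (so coincidence = 0.82), expected double-crossover frequency = 0.069 × 0.174 × 0.82 = 0.00984.
Expected number = 0.00984 × 2500 = 24.61 ≈ 25.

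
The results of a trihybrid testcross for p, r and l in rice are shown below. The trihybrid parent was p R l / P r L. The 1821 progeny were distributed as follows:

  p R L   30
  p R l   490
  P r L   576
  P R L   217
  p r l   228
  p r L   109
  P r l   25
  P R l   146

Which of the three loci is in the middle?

The two rarest classes, p R L and P r l, are the double crossovers. Comparing them with the parentals, only the l allele has switched, so l is the middle locus and the order is r – l – p.

l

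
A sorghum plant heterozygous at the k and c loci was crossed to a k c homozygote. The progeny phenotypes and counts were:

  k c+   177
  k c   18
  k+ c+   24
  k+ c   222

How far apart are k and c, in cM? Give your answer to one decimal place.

9.5 cM

The two most frequent classes, k+ c (222) and k c+ (177), are the parental types, so the F1 was k+ c / k c+.
The recombinant classes are k+ c+ and k c: 24 + 18 = 42.
Recombination frequency = 42/441 = 0.0952 ≈ 9.5%, i.e. 9.5 cM.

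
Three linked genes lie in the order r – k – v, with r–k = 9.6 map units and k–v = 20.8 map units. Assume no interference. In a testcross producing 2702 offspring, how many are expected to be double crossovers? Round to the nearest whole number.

Map distances give recombination frequencies of 0.096 and 0.208 for the two intervals.
With no interference, expected double-crossover frequency = 0.096 × 0.208 = 0.01997.
Expected number = 0.01997 × 2702 = 53.95 ≈ 54.

54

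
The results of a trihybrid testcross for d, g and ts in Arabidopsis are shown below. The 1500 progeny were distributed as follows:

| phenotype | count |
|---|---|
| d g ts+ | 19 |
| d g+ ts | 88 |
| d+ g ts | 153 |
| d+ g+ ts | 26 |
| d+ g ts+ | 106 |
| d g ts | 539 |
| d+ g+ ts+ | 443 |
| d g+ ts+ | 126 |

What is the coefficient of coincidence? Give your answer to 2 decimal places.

0.87

The two most frequent reciprocal classes, d+ g+ ts+ and d g ts, are the parental types, so the F1 was d+ g+ ts+ / d g ts.
The two rarest classes, d+ g+ ts and d g ts+, are the double crossovers. Comparing them with the parentals, only the ts allele has switched, so ts is the middle locus and the order is d – ts – g.
d–ts: (279 + 45)/1500 = 0.2160; ts–g: (194 + 45)/1500 = 0.1593.
Expected DCO frequency = 0.2160 × 0.1593 ≈ 0.03441; observed = 45/1500 ≈ 0.03000.
Coefficient of coincidence = 0.03000/0.03441 ≈ 0.87.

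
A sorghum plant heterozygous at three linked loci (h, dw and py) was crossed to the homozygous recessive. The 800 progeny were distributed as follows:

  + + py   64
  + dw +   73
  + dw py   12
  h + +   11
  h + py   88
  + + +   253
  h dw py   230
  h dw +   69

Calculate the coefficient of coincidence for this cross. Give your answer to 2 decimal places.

The two most frequent reciprocal classes, + + + and h dw py, are the parental types, so the F1 was + + + / h dw py.
The two rarest classes, h + + and + dw py, are the double crossovers. Comparing them with the parentals, only the h allele has switched, so h is the middle locus and the order is py – h – dw.
py–h: (133 + 23)/800 = 0.1950; h–dw: (161 + 23)/800 = 0.2300.
Expected DCO frequency = 0.1950 × 0.2300 ≈ 0.04485; observed = 23/800 ≈ 0.02875.
Coefficient of coincidence = 0.02875/0.04485 ≈ 0.64.

0.64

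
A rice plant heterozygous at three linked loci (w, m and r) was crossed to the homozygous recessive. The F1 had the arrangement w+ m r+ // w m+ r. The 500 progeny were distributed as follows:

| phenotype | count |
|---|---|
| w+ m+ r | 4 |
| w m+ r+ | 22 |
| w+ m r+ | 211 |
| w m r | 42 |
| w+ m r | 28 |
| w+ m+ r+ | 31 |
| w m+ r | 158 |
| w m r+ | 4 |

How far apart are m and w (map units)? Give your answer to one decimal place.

The two rarest classes, w m r+ and w+ m+ r, are the double crossovers. Comparing them with the parentals, only the w allele has switched, so w is the middle locus and the order is r – w – m.
Crossovers in the w–m interval produce the single-crossover classes w+ m+ r+ and w m r (31 + 42 = 73) plus the double crossovers (8).
RF(w–m) = (73 + 8) / 500 = 81/500 = 0.1620 → 16.2 map units.

16.2 map units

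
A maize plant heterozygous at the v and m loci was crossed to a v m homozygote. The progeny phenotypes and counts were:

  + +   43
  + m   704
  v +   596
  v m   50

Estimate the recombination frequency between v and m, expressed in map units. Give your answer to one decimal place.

6.7 map units

The two most frequent classes, + m (704) and v + (596), are the parental types, so the F1 was + m / v +.
The recombinant classes are + + and v m: 43 + 50 = 93.
Recombination frequency = 93/1393 = 0.0668 ≈ 6.7%, i.e. 6.7 map units.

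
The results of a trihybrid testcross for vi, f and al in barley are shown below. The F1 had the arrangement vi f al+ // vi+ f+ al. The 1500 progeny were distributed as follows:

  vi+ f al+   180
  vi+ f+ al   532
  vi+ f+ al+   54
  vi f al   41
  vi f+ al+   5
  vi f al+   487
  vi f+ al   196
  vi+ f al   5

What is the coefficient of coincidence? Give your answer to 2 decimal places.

The two rarest classes, vi f+ al+ and vi+ f al, are the double crossovers. Comparing them with the parentals, only the f allele has switched, so f is the middle locus and the order is vi – f – al.
vi–f: (376 + 10)/1500 = 0.2573; f–al: (95 + 10)/1500 = 0.0700.
Expected DCO frequency = 0.2573 × 0.0700 ≈ 0.01801; observed = 10/1500 ≈ 0.00667.
Coefficient of coincidence = 0.00667/0.01801 ≈ 0.37.

0.37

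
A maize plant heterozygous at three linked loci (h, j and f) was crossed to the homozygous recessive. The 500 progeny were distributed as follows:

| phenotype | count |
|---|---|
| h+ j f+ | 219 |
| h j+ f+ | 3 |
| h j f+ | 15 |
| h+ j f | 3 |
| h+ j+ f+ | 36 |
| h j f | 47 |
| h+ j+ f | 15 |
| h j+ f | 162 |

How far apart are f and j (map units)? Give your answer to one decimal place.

The two most frequent reciprocal classes, h+ j f+ and h j+ f, are the parental types, so the F1 was h+ j f+ / h j+ f.
The two rarest classes, h+ j f and h j+ f+, are the double crossovers. Comparing them with the parentals, only the f allele has switched, so f is the middle locus and the order is h – f – j.
Crossovers in the f–j interval produce the single-crossover classes h+ j+ f+ and h j f (36 + 47 = 83) plus the double crossovers (6).
RF(f–j) = (83 + 6) / 500 = 89/500 = 0.1780 → 17.8 map units.

17.8 map units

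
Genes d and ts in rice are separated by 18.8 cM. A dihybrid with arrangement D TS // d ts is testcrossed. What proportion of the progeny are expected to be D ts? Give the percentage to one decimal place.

A map distance of 18.8 cM corresponds to a recombination frequency of 0.188.
The F1 is D TS / d ts, so D ts is a recombinant gamete class with expected frequency r/2 = 0.188/2 = 0.0940.
That is 0.0940 = 9.4% of the progeny.

9.4%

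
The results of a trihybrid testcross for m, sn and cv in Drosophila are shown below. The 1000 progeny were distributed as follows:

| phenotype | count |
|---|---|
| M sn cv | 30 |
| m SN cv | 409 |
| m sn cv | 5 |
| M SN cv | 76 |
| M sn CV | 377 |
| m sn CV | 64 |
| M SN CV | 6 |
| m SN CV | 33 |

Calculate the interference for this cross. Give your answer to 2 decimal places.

0.02

The two most frequent reciprocal classes, m SN cv and M sn CV, are the parental types, so the F1 was m SN cv / M sn CV.
The two rarest classes, m sn cv and M SN CV, are the double crossovers. Comparing them with the parentals, only the sn allele has switched, so sn is the middle locus and the order is cv – sn – m.
cv–sn: (63 + 11)/1000 = 0.0740; sn–m: (140 + 11)/1000 = 0.1510.
Expected DCO frequency = 0.0740 × 0.1510 ≈ 0.01117; observed = 11/1000 ≈ 0.01100.
Coefficient of coincidence = 0.01100/0.01117 ≈ 0.98; interference = 1 − 0.98 = 0.02.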